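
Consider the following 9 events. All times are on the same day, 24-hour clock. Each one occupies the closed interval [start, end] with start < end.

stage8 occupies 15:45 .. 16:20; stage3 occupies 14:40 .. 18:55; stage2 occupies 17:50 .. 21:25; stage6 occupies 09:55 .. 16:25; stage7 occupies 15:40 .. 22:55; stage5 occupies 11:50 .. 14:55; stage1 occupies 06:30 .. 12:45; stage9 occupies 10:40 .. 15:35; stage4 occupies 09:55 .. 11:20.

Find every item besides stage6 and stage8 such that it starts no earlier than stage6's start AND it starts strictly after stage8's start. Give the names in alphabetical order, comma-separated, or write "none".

Conditions: its start is no earlier than stage6's start (X.start >= 09:55) AND its start is strictly after stage8's start (X.start > 15:45).
stage1: start 06:30 >= 09:55? ✗; start 06:30 > 15:45? ✗ → no.
stage2: start 17:50 >= 09:55? ✓; start 17:50 > 15:45? ✓ → yes.
stage3: start 14:40 >= 09:55? ✓; start 14:40 > 15:45? ✗ → no.
stage4: start 09:55 >= 09:55? ✓; start 09:55 > 15:45? ✗ → no.
stage5: start 11:50 >= 09:55? ✓; start 11:50 > 15:45? ✗ → no.
stage7: start 15:40 >= 09:55? ✓; start 15:40 > 15:45? ✗ → no.
stage9: start 10:40 >= 09:55? ✓; start 10:40 > 15:45? ✗ → no.
Result: stage2.

stage2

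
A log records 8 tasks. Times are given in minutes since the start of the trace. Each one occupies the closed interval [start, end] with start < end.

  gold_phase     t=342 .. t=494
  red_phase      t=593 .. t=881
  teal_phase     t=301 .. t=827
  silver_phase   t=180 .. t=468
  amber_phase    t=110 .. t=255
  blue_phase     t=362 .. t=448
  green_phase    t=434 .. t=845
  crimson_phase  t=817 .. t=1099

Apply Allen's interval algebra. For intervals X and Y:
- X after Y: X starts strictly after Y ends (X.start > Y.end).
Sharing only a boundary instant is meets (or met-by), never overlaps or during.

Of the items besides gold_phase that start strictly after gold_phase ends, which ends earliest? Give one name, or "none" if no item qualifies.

red_phase

Target gold_phase = [t=342, t=494].
amber_phase [t=110, t=255] → before → excluded.
blue_phase [t=362, t=448] → during → excluded.
crimson_phase [t=817, t=1099] → after → candidate.
green_phase [t=434, t=845] → overlapped-by → excluded.
red_phase [t=593, t=881] → after → candidate.
silver_phase [t=180, t=468] → overlaps → excluded.
teal_phase [t=301, t=827] → contains → excluded.
Among candidates, earliest end is t=881 → red_phase.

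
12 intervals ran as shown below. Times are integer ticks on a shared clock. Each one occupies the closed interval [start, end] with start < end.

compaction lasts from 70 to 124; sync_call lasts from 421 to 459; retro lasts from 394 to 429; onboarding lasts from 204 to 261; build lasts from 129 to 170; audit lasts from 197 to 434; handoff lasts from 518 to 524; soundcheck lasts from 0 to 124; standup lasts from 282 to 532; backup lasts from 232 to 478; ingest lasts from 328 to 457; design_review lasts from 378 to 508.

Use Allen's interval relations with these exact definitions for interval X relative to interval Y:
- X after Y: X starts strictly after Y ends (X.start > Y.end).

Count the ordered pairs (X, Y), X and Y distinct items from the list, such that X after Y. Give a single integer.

41

Checking all 132 ordered pairs for relation 'after'; matching pairs in alphabetical order:
(audit, build): audit after build ✓
(audit, compaction): audit after compaction ✓
(audit, soundcheck): audit after soundcheck ✓
(backup, build): backup after build ✓
(backup, compaction): backup after compaction ✓
(backup, soundcheck): backup after soundcheck ✓
(build, compaction): build after compaction ✓
(build, soundcheck): build after soundcheck ✓
(design_review, build): design_review after build ✓
(design_review, compaction): design_review after compaction ✓
(design_review, onboarding): design_review after onboarding ✓
(design_review, soundcheck): design_review after soundcheck ✓
(handoff, audit): handoff after audit ✓
(handoff, backup): handoff after backup ✓
(handoff, build): handoff after build ✓
(handoff, compaction): handoff after compaction ✓
(handoff, design_review): handoff after design_review ✓
(handoff, ingest): handoff after ingest ✓
(handoff, onboarding): handoff after onboarding ✓
(handoff, retro): handoff after retro ✓
(handoff, soundcheck): handoff after soundcheck ✓
(handoff, sync_call): handoff after sync_call ✓
(ingest, build): ingest after build ✓
(ingest, compaction): ingest after compaction ✓
... plus 17 further pairs not listed.
Count: 41.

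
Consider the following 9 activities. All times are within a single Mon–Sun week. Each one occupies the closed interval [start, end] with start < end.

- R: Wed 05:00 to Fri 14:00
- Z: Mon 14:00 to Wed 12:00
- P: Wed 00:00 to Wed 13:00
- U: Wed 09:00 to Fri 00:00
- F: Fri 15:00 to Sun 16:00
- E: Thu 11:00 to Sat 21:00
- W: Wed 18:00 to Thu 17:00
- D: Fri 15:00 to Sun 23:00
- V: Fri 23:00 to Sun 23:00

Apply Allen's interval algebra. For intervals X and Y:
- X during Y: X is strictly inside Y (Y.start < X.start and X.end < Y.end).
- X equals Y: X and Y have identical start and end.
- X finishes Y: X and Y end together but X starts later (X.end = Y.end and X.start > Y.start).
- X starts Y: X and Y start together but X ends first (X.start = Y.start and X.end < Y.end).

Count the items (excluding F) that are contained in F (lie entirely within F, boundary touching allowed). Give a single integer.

Target F = [Fri 15:00, Sun 16:00].
D [Fri 15:00, Sun 23:00] → started-by → no.
E [Thu 11:00, Sat 21:00] → overlaps → no.
P [Wed 00:00, Wed 13:00] → before → no.
R [Wed 05:00, Fri 14:00] → before → no.
U [Wed 09:00, Fri 00:00] → before → no.
V [Fri 23:00, Sun 23:00] → overlapped-by → no.
W [Wed 18:00, Thu 17:00] → before → no.
Z [Mon 14:00, Wed 12:00] → before → no.
Total: 0.

0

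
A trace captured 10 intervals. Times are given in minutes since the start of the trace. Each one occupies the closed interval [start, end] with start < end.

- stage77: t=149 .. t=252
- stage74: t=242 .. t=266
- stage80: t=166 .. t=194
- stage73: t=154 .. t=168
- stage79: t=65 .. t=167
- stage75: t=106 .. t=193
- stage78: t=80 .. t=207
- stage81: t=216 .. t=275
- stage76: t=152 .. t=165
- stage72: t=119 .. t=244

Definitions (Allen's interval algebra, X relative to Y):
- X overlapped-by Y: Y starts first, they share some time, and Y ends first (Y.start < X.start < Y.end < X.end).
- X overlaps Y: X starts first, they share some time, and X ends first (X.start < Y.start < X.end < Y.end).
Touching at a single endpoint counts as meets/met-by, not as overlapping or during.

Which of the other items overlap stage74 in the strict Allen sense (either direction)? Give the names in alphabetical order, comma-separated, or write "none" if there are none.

stage72, stage77

Target stage74 = [t=242, t=266].
stage72 [t=119, t=244] → overlaps → yes.
stage73 [t=154, t=168] → before → no.
stage75 [t=106, t=193] → before → no.
stage76 [t=152, t=165] → before → no.
stage77 [t=149, t=252] → overlaps → yes.
stage78 [t=80, t=207] → before → no.
stage79 [t=65, t=167] → before → no.
stage80 [t=166, t=194] → before → no.
stage81 [t=216, t=275] → contains → no.
Result: stage72, stage77.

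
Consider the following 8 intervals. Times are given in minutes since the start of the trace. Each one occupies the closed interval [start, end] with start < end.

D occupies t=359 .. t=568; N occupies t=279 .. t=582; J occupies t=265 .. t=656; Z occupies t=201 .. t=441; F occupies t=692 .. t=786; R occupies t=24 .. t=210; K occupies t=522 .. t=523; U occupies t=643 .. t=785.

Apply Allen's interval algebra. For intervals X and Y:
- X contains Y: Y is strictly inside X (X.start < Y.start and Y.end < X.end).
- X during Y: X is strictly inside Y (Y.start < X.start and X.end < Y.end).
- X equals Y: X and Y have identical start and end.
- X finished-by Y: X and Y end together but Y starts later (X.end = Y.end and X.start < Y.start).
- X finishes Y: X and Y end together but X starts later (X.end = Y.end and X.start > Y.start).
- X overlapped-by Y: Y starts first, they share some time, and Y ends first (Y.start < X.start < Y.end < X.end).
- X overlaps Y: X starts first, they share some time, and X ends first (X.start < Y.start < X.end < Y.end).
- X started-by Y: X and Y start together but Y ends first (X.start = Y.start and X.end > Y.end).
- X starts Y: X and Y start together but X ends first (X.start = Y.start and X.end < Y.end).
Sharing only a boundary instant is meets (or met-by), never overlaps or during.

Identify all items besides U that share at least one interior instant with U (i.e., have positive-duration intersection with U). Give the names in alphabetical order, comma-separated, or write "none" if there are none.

Target U = [t=643, t=785].
D [t=359, t=568] → before → no.
F [t=692, t=786] → overlapped-by → yes.
J [t=265, t=656] → overlaps → yes.
K [t=522, t=523] → before → no.
N [t=279, t=582] → before → no.
R [t=24, t=210] → before → no.
Z [t=201, t=441] → before → no.
Result: F, J.

F, J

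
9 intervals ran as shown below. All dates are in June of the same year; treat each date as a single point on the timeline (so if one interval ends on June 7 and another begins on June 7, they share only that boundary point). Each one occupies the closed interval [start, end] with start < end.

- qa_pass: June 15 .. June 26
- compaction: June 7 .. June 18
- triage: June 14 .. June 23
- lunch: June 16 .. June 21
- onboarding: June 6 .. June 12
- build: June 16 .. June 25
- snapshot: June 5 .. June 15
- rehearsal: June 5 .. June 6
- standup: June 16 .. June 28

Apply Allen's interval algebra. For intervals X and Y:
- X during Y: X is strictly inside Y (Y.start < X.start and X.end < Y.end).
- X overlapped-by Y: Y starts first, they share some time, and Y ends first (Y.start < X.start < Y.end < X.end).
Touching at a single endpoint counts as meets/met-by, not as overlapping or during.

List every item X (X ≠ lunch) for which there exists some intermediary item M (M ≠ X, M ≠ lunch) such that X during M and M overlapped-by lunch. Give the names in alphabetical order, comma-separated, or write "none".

none

Target lunch = [June 16, June 21].
Intermediaries M with M overlapped-by lunch: none.
Union: none.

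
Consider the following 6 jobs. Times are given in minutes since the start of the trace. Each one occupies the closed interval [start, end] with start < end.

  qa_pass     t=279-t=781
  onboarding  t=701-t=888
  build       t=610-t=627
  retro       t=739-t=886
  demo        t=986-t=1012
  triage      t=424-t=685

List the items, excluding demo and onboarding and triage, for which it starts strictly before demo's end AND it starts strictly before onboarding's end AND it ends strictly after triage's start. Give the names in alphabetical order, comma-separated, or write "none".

Conditions: its start is strictly before demo's end (X.start < t=1012) AND its start is strictly before onboarding's end (X.start < t=888) AND its end is strictly after triage's start (X.end > t=424).
build: start t=610 < t=1012? ✓; start t=610 < t=888? ✓; end t=627 > t=424? ✓ → yes.
qa_pass: start t=279 < t=1012? ✓; start t=279 < t=888? ✓; end t=781 > t=424? ✓ → yes.
retro: start t=739 < t=1012? ✓; start t=739 < t=888? ✓; end t=886 > t=424? ✓ → yes.
Result: build, qa_pass, retro.

build, qa_pass, retro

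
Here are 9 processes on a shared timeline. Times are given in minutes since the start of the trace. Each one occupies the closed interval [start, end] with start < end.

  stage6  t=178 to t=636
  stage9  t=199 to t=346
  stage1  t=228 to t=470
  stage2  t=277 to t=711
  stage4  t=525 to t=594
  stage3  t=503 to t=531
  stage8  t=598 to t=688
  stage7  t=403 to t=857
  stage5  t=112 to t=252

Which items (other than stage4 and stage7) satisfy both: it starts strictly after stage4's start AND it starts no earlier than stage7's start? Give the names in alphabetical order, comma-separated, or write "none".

Conditions: its start is strictly after stage4's start (X.start > t=525) AND its start is no earlier than stage7's start (X.start >= t=403).
stage1: start t=228 > t=525? ✗; start t=228 >= t=403? ✗ → no.
stage2: start t=277 > t=525? ✗; start t=277 >= t=403? ✗ → no.
stage3: start t=503 > t=525? ✗; start t=503 >= t=403? ✓ → no.
stage5: start t=112 > t=525? ✗; start t=112 >= t=403? ✗ → no.
stage6: start t=178 > t=525? ✗; start t=178 >= t=403? ✗ → no.
stage8: start t=598 > t=525? ✓; start t=598 >= t=403? ✓ → yes.
stage9: start t=199 > t=525? ✗; start t=199 >= t=403? ✗ → no.
Result: stage8.

stage8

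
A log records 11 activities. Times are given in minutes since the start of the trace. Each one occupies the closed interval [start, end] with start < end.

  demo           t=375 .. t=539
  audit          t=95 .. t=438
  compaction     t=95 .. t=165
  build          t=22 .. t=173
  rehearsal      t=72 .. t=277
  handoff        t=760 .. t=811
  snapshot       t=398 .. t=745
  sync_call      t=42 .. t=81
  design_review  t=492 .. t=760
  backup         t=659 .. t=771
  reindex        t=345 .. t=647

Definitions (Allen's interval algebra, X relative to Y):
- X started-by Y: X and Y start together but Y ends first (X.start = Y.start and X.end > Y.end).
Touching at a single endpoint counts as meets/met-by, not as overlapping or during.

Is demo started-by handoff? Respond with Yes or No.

No

demo = [t=375, t=539], handoff = [t=760, t=811].
Actual relation of demo to handoff: before.
Asked whether 'started-by' holds → No.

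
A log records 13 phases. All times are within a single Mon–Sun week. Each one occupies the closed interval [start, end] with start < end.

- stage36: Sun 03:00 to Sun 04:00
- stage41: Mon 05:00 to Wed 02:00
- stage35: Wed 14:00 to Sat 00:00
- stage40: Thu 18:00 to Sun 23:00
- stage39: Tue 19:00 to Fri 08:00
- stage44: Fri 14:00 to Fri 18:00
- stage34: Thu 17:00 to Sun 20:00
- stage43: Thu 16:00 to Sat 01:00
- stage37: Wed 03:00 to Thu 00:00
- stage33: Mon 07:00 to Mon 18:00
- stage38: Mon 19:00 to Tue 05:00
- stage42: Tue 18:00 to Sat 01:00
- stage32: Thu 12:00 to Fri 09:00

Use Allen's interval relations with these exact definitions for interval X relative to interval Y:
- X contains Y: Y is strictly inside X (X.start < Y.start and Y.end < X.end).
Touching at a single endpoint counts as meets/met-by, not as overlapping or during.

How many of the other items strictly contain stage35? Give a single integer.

Target stage35 = [Wed 14:00, Sat 00:00].
stage32 [Thu 12:00, Fri 09:00] → during → no.
stage33 [Mon 07:00, Mon 18:00] → before → no.
stage34 [Thu 17:00, Sun 20:00] → overlapped-by → no.
stage36 [Sun 03:00, Sun 04:00] → after → no.
stage37 [Wed 03:00, Thu 00:00] → overlaps → no.
stage38 [Mon 19:00, Tue 05:00] → before → no.
stage39 [Tue 19:00, Fri 08:00] → overlaps → no.
stage40 [Thu 18:00, Sun 23:00] → overlapped-by → no.
stage41 [Mon 05:00, Wed 02:00] → before → no.
stage42 [Tue 18:00, Sat 01:00] → contains → counts.
stage43 [Thu 16:00, Sat 01:00] → overlapped-by → no.
stage44 [Fri 14:00, Fri 18:00] → during → no.
Total: 1.

1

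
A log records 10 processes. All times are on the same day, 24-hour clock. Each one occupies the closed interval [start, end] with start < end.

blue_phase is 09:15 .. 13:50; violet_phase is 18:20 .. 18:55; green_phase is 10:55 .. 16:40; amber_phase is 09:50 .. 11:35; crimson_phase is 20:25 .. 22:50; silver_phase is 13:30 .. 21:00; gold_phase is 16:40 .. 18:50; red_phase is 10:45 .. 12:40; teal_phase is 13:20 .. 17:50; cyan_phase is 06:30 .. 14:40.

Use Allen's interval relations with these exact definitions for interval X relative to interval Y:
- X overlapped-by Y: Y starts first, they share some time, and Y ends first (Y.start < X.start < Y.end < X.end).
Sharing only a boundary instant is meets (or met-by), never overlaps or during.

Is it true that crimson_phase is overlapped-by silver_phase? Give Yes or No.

crimson_phase = [20:25, 22:50], silver_phase = [13:30, 21:00].
Actual relation of crimson_phase to silver_phase: overlapped-by.
Asked whether 'overlapped-by' holds → Yes.

Yes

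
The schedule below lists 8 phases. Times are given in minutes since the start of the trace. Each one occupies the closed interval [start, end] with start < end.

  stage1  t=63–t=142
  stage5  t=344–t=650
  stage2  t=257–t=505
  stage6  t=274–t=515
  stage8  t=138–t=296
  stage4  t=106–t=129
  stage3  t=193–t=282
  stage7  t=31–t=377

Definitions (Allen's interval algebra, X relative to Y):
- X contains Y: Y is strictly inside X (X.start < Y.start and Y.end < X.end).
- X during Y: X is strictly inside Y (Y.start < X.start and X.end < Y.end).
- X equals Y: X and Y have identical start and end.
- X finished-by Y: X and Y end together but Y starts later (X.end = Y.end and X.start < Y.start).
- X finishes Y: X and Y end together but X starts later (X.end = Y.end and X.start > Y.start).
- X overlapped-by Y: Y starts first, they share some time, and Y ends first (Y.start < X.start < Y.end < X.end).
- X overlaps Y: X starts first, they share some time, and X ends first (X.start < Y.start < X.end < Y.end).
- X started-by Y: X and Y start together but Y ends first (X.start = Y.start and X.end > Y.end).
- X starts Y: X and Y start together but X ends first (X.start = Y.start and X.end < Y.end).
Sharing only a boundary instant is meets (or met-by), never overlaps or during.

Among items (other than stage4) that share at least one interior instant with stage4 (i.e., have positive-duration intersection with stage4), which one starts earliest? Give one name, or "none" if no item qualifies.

stage7

Target stage4 = [t=106, t=129].
stage1 [t=63, t=142] → contains → candidate.
stage2 [t=257, t=505] → after → excluded.
stage3 [t=193, t=282] → after → excluded.
stage5 [t=344, t=650] → after → excluded.
stage6 [t=274, t=515] → after → excluded.
stage7 [t=31, t=377] → contains → candidate.
stage8 [t=138, t=296] → after → excluded.
Among candidates, earliest start is t=31 → stage7.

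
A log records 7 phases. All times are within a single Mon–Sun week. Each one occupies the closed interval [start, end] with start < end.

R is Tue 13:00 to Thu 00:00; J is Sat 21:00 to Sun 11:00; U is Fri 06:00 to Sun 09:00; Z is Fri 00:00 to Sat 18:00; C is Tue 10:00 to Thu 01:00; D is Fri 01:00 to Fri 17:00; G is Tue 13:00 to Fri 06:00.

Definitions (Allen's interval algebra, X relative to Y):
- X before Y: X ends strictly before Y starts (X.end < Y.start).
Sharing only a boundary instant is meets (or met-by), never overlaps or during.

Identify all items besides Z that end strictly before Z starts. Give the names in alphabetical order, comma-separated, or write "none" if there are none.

Target Z = [Fri 00:00, Sat 18:00].
C [Tue 10:00, Thu 01:00] → before → yes.
D [Fri 01:00, Fri 17:00] → during → no.
G [Tue 13:00, Fri 06:00] → overlaps → no.
J [Sat 21:00, Sun 11:00] → after → no.
R [Tue 13:00, Thu 00:00] → before → yes.
U [Fri 06:00, Sun 09:00] → overlapped-by → no.
Result: C, R.

C, R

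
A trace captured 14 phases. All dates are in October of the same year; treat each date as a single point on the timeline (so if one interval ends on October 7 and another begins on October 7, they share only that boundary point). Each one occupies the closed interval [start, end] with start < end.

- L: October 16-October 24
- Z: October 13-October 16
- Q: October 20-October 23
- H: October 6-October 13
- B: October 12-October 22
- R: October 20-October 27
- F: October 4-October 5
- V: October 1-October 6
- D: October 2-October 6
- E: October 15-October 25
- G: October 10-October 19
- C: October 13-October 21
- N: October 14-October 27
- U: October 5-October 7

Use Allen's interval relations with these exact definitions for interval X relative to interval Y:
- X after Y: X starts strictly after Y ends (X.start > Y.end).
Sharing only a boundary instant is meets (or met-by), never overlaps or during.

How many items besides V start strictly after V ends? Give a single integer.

Target V = [October 1, October 6].
B [October 12, October 22] → after → counts.
C [October 13, October 21] → after → counts.
D [October 2, October 6] → finishes → no.
E [October 15, October 25] → after → counts.
F [October 4, October 5] → during → no.
G [October 10, October 19] → after → counts.
H [October 6, October 13] → met-by → no.
L [October 16, October 24] → after → counts.
N [October 14, October 27] → after → counts.
Q [October 20, October 23] → after → counts.
R [October 20, October 27] → after → counts.
U [October 5, October 7] → overlapped-by → no.
Z [October 13, October 16] → after → counts.
Total: 9.

9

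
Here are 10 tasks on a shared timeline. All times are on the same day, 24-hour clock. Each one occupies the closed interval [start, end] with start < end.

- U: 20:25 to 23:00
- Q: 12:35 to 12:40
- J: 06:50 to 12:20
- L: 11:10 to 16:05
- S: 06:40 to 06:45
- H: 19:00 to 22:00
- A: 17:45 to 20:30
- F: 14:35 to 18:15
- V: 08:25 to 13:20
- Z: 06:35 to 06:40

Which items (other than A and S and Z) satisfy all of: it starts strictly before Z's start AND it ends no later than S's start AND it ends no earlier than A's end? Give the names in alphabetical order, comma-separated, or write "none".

Conditions: its start is strictly before Z's start (X.start < 06:35) AND its end is no later than S's start (X.end <= 06:40) AND its end is no earlier than A's end (X.end >= 20:30).
F: start 14:35 < 06:35? ✗; end 18:15 <= 06:40? ✗; end 18:15 >= 20:30? ✗ → no.
H: start 19:00 < 06:35? ✗; end 22:00 <= 06:40? ✗; end 22:00 >= 20:30? ✓ → no.
J: start 06:50 < 06:35? ✗; end 12:20 <= 06:40? ✗; end 12:20 >= 20:30? ✗ → no.
L: start 11:10 < 06:35? ✗; end 16:05 <= 06:40? ✗; end 16:05 >= 20:30? ✗ → no.
Q: start 12:35 < 06:35? ✗; end 12:40 <= 06:40? ✗; end 12:40 >= 20:30? ✗ → no.
U: start 20:25 < 06:35? ✗; end 23:00 <= 06:40? ✗; end 23:00 >= 20:30? ✓ → no.
V: start 08:25 < 06:35? ✗; end 13:20 <= 06:40? ✗; end 13:20 >= 20:30? ✗ → no.
Result: none.

none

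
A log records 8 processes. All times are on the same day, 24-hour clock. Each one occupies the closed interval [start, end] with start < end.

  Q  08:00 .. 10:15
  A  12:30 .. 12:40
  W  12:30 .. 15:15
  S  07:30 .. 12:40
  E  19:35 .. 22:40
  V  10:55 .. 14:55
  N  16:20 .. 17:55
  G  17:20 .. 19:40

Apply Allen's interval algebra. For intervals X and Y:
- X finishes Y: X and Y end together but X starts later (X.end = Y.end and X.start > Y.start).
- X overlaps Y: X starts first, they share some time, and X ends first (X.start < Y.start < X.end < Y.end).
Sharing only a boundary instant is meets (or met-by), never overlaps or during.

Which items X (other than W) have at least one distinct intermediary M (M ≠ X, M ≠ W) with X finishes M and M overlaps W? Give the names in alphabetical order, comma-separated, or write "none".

Target W = [12:30, 15:15].
Intermediaries M with M overlaps W: S, V.
Via S — items with X finishes S: A.
Via V — items with X finishes V: none.
Union: A.

A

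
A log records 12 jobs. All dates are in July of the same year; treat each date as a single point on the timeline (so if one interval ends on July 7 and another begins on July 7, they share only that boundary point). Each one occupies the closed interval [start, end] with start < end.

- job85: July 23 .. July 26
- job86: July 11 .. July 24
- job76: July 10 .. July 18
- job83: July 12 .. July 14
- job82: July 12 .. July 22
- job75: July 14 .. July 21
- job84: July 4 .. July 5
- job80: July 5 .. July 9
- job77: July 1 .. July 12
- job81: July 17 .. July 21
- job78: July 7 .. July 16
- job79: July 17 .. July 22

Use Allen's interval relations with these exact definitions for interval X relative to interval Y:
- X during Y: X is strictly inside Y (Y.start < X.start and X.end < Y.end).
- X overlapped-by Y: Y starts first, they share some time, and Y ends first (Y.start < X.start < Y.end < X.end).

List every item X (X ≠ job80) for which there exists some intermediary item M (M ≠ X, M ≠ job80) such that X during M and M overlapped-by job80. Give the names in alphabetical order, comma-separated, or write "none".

Target job80 = [July 5, July 9].
Intermediaries M with M overlapped-by job80: job78.
Via job78 — items with X during job78: job83.
Union: job83.

job83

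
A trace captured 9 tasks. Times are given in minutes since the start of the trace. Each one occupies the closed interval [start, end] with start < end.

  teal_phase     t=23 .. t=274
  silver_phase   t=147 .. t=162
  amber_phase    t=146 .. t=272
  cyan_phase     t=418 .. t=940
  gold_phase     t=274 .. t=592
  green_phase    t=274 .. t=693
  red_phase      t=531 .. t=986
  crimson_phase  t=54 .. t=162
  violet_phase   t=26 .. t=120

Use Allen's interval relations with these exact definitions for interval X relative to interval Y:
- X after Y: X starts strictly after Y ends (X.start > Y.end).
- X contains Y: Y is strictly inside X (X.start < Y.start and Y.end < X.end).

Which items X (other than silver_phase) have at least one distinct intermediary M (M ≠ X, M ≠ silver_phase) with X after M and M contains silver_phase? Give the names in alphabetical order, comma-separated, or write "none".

Target silver_phase = [t=147, t=162].
Intermediaries M with M contains silver_phase: amber_phase, teal_phase.
Via amber_phase — items with X after amber_phase: cyan_phase, gold_phase, green_phase, red_phase.
Via teal_phase — items with X after teal_phase: cyan_phase, red_phase.
Union: cyan_phase, gold_phase, green_phase, red_phase.

cyan_phase, gold_phase, green_phase, red_phase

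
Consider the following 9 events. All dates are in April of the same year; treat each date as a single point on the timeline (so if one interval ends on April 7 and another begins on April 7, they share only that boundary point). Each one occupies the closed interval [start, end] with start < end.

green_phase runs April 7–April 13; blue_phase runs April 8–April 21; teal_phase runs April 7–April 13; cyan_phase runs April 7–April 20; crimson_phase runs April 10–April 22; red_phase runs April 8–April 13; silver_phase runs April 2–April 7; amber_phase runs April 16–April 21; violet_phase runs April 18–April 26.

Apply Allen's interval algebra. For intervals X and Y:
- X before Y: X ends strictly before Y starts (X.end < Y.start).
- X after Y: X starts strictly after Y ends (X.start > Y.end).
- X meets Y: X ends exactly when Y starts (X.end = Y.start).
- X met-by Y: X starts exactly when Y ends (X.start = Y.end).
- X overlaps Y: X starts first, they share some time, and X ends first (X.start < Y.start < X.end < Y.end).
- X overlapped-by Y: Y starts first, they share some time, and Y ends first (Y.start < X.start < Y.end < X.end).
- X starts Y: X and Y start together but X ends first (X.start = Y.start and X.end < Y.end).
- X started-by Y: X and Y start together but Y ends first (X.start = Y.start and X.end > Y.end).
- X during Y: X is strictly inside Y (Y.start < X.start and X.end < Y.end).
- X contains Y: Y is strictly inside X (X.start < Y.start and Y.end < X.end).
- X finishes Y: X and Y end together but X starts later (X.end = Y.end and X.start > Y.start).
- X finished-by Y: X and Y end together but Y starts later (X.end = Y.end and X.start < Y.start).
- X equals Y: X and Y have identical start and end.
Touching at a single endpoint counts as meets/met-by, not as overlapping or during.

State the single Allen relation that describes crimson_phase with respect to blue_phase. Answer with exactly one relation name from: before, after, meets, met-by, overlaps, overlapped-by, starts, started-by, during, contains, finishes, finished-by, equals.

crimson_phase = [April 10, April 22]; blue_phase = [April 8, April 21].
Compare endpoints: crimson_phase.start > blue_phase.start, crimson_phase.start < blue_phase.end, crimson_phase.end > blue_phase.start, crimson_phase.end > blue_phase.end.
That pattern is 'overlapped-by'.

overlapped-by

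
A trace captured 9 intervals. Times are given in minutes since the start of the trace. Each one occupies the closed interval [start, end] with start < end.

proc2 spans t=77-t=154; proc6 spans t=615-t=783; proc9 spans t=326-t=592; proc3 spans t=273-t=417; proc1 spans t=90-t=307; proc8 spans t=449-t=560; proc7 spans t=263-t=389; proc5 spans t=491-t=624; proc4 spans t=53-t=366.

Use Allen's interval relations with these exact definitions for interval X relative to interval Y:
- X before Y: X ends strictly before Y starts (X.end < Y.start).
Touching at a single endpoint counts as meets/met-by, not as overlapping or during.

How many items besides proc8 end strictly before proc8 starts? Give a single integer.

5

Target proc8 = [t=449, t=560].
proc1 [t=90, t=307] → before → counts.
proc2 [t=77, t=154] → before → counts.
proc3 [t=273, t=417] → before → counts.
proc4 [t=53, t=366] → before → counts.
proc5 [t=491, t=624] → overlapped-by → no.
proc6 [t=615, t=783] → after → no.
proc7 [t=263, t=389] → before → counts.
proc9 [t=326, t=592] → contains → no.
Total: 5.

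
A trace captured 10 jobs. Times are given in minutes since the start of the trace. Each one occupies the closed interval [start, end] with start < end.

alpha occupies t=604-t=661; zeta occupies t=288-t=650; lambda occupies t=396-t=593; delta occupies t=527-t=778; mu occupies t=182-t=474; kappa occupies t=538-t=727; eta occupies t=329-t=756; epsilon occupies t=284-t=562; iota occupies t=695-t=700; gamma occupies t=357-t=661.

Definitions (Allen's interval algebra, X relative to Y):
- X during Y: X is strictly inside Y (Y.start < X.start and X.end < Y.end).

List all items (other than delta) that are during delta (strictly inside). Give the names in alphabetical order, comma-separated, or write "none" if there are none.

Target delta = [t=527, t=778].
alpha [t=604, t=661] → during → yes.
epsilon [t=284, t=562] → overlaps → no.
eta [t=329, t=756] → overlaps → no.
gamma [t=357, t=661] → overlaps → no.
iota [t=695, t=700] → during → yes.
kappa [t=538, t=727] → during → yes.
lambda [t=396, t=593] → overlaps → no.
mu [t=182, t=474] → before → no.
zeta [t=288, t=650] → overlaps → no.
Result: alpha, iota, kappa.

alpha, iota, kappa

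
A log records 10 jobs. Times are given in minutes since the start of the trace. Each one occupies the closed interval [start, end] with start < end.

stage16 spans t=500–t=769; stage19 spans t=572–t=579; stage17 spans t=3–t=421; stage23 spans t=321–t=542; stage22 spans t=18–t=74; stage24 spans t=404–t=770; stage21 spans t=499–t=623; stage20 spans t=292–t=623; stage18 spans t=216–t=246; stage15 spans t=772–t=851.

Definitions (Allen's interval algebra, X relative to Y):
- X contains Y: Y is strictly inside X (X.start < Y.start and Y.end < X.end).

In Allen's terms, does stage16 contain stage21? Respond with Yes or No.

stage16 = [t=500, t=769], stage21 = [t=499, t=623].
Actual relation of stage16 to stage21: overlapped-by.
Asked whether 'contains' holds → No.

No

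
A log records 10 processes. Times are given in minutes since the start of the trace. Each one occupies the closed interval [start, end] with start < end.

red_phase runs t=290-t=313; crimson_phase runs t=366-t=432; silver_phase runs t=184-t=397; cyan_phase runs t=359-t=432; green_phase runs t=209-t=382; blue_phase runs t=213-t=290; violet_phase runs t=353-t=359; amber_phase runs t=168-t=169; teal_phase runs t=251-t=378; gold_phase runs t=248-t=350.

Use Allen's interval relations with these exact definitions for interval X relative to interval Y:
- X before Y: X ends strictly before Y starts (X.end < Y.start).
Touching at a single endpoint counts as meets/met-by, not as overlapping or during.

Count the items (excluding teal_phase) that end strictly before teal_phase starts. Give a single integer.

1

Target teal_phase = [t=251, t=378].
amber_phase [t=168, t=169] → before → counts.
blue_phase [t=213, t=290] → overlaps → no.
crimson_phase [t=366, t=432] → overlapped-by → no.
cyan_phase [t=359, t=432] → overlapped-by → no.
gold_phase [t=248, t=350] → overlaps → no.
green_phase [t=209, t=382] → contains → no.
red_phase [t=290, t=313] → during → no.
silver_phase [t=184, t=397] → contains → no.
violet_phase [t=353, t=359] → during → no.
Total: 1.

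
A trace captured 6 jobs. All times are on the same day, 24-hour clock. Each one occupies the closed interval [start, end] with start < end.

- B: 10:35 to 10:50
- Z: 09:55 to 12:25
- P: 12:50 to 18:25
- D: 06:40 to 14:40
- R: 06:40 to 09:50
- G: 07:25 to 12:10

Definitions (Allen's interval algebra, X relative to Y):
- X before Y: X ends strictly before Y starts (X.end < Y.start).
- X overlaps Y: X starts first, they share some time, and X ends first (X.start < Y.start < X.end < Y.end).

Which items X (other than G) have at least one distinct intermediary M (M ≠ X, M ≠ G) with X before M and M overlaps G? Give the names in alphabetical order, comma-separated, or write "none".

Target G = [07:25, 12:10].
Intermediaries M with M overlaps G: R.
Via R — items with X before R: none.
Union: none.

none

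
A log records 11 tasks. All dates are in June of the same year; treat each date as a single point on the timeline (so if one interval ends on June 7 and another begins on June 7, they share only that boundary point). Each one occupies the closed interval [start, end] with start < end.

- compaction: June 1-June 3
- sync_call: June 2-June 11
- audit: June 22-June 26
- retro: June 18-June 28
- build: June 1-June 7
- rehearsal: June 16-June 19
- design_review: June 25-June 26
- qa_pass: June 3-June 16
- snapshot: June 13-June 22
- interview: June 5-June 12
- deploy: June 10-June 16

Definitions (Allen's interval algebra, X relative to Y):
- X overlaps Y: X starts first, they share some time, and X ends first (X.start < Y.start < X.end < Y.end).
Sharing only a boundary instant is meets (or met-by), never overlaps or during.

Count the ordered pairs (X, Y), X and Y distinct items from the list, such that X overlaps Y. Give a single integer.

Checking all 110 ordered pairs for relation 'overlaps'; matching pairs in alphabetical order:
(build, interview): build overlaps interview ✓
(build, qa_pass): build overlaps qa_pass ✓
(build, sync_call): build overlaps sync_call ✓
(compaction, sync_call): compaction overlaps sync_call ✓
(deploy, snapshot): deploy overlaps snapshot ✓
(interview, deploy): interview overlaps deploy ✓
(qa_pass, snapshot): qa_pass overlaps snapshot ✓
(rehearsal, retro): rehearsal overlaps retro ✓
(snapshot, retro): snapshot overlaps retro ✓
(sync_call, deploy): sync_call overlaps deploy ✓
(sync_call, interview): sync_call overlaps interview ✓
(sync_call, qa_pass): sync_call overlaps qa_pass ✓
Count: 12.

12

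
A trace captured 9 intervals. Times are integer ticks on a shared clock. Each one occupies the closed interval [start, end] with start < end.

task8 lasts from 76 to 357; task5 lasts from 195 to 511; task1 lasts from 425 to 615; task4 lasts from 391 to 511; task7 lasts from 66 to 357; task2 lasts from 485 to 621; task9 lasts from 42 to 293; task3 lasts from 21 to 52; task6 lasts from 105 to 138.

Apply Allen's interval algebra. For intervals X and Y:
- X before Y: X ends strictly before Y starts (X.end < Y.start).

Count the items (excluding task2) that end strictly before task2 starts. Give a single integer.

5

Target task2 = [485, 621].
task1 [425, 615] → overlaps → no.
task3 [21, 52] → before → counts.
task4 [391, 511] → overlaps → no.
task5 [195, 511] → overlaps → no.
task6 [105, 138] → before → counts.
task7 [66, 357] → before → counts.
task8 [76, 357] → before → counts.
task9 [42, 293] → before → counts.
Total: 5.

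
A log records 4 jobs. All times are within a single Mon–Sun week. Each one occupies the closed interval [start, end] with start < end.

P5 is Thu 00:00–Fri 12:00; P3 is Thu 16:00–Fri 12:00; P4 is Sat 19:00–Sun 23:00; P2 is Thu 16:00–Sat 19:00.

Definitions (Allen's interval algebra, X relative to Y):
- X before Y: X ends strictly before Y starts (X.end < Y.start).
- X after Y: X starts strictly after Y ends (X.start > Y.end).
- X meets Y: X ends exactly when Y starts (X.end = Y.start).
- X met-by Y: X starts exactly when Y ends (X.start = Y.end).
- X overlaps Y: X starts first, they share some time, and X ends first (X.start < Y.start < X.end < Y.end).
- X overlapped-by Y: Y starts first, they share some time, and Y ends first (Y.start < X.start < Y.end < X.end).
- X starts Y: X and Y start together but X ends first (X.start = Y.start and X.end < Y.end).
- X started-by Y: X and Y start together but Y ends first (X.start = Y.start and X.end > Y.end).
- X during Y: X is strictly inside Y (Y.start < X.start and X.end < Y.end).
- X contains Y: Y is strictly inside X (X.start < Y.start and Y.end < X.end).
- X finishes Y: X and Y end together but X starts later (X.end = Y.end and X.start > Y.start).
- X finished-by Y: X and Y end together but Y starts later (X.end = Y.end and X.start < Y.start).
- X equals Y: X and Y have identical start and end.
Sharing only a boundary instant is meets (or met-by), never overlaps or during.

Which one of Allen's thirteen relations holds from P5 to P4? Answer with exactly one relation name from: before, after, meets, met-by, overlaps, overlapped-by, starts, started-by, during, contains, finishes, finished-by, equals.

before

P5 = [Thu 00:00, Fri 12:00]; P4 = [Sat 19:00, Sun 23:00].
Compare endpoints: P5.start < P4.start, P5.start < P4.end, P5.end < P4.start, P5.end < P4.end.
That pattern is 'before'.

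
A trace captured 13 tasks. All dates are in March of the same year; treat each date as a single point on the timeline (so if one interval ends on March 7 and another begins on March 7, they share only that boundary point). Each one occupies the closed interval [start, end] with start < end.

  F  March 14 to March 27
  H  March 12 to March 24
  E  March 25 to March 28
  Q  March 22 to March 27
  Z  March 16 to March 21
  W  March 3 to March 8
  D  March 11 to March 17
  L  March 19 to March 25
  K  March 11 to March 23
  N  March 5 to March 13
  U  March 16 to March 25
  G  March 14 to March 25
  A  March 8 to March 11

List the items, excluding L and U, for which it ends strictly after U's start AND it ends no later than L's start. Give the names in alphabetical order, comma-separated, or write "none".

Conditions: its end is strictly after U's start (X.end > March 16) AND its end is no later than L's start (X.end <= March 19).
A: end March 11 > March 16? ✗; end March 11 <= March 19? ✓ → no.
D: end March 17 > March 16? ✓; end March 17 <= March 19? ✓ → yes.
E: end March 28 > March 16? ✓; end March 28 <= March 19? ✗ → no.
F: end March 27 > March 16? ✓; end March 27 <= March 19? ✗ → no.
G: end March 25 > March 16? ✓; end March 25 <= March 19? ✗ → no.
H: end March 24 > March 16? ✓; end March 24 <= March 19? ✗ → no.
K: end March 23 > March 16? ✓; end March 23 <= March 19? ✗ → no.
N: end March 13 > March 16? ✗; end March 13 <= March 19? ✓ → no.
Q: end March 27 > March 16? ✓; end March 27 <= March 19? ✗ → no.
W: end March 8 > March 16? ✗; end March 8 <= March 19? ✓ → no.
Z: end March 21 > March 16? ✓; end March 21 <= March 19? ✗ → no.
Result: D.

D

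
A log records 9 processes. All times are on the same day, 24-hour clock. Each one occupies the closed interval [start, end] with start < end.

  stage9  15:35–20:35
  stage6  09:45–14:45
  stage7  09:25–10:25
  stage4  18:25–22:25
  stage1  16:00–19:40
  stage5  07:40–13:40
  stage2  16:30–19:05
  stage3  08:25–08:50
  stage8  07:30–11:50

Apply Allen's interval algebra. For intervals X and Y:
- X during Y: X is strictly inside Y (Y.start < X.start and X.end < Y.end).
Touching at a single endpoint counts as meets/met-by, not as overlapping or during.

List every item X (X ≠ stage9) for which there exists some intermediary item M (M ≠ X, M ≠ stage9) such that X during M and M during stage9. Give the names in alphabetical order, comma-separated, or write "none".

Target stage9 = [15:35, 20:35].
Intermediaries M with M during stage9: stage1, stage2.
Via stage1 — items with X during stage1: stage2.
Via stage2 — items with X during stage2: none.
Union: stage2.

stage2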